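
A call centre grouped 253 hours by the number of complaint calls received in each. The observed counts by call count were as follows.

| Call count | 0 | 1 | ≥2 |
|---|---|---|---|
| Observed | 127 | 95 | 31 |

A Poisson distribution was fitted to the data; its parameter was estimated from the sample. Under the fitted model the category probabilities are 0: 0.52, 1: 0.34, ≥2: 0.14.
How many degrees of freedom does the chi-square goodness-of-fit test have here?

There are k = 3 categories and 1 parameter estimated from the data, so df = 3 − 1 − 1 = 1.

1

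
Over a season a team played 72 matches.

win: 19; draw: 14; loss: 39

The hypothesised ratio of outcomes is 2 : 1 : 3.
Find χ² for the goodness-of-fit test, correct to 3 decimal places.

1.625

Ratio total = 6. Expected counts: 72×2/6 = 24, 72×1/6 = 12, 72×3/6 = 36.
cat         O        E   (O−E)²/E
win        19       24     1.0417
draw       14       12     0.3333
loss       39       36     0.2500
Sum = 1.625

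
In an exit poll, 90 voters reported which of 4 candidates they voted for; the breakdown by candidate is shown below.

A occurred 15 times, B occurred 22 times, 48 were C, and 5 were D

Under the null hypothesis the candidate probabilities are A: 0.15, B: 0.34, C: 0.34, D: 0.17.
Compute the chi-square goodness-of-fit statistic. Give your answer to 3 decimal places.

19.412

Expected counts E_i = n·p_i: 90×0.15 = 13.5, 90×0.34 = 30.6, 90×0.34 = 30.6, 90×0.17 = 15.3.
cat         O        E   (O−E)²/E
A          15     13.5     0.1667
B          22     30.6     2.4170
C          48     30.6     9.8941
D           5     15.3     6.9340
Sum = 19.412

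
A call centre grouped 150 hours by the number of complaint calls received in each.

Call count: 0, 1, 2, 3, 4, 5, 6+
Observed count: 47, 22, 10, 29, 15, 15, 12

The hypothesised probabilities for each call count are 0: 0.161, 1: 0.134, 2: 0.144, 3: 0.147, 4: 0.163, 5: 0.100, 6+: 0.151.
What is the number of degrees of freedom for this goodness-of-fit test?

There are k = 7 categories and no parameters were estimated from the data, so df = 7 − 1 = 6.

6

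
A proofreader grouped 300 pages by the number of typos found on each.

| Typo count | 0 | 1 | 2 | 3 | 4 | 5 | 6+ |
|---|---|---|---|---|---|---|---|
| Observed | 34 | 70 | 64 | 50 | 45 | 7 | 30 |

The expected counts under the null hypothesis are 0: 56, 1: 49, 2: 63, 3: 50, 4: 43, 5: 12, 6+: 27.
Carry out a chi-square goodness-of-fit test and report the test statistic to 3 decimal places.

20.168

0: (34 − 56)²/56 = 484/56 = 8.6429
1: (70 − 49)²/49 = 441/49 = 9.0000
2: (64 − 63)²/63 = 1/63 = 0.0159
3: (50 − 50)²/50 = 0/50 = 0.0000
4: (45 − 43)²/43 = 4/43 = 0.0930
5: (7 − 12)²/12 = 25/12 = 2.0833
6+: (30 − 27)²/27 = 9/27 = 0.3333
Sum = 20.168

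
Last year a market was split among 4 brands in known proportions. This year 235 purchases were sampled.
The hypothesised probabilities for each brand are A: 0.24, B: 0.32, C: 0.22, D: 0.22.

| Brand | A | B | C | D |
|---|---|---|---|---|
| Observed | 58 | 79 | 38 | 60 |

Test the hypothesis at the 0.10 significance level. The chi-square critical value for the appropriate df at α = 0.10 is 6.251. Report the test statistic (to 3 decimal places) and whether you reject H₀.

5.200; do not reject

Expected counts E_i = n·p_i: 235×0.24 = 56.4, 235×0.32 = 75.2, 235×0.22 = 51.7, 235×0.22 = 51.7.
A: (58 − 56.4)²/56.4 = 2.56/56.4 = 0.0454
B: (79 − 75.2)²/75.2 = 14.44/75.2 = 0.1920
C: (38 − 51.7)²/51.7 = 187.69/51.7 = 3.6304
D: (60 − 51.7)²/51.7 = 68.89/51.7 = 1.3325
Sum = 5.200
df = 3. Since 5.200 < 6.251, we do not reject H₀.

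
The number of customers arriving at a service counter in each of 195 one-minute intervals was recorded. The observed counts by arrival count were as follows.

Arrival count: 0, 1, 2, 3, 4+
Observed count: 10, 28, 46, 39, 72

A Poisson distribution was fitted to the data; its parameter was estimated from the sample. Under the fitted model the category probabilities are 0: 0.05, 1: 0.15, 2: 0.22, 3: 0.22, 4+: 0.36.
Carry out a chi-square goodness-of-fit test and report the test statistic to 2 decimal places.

Expected counts E_i = n·p_i: 195×0.05 = 9.75, 195×0.15 = 29.25, 195×0.22 = 42.9, 195×0.22 = 42.9, 195×0.36 = 70.2.
0: (10 − 9.75)²/9.75 = 0.0625/9.75 = 0.006
1: (28 − 29.25)²/29.25 = 1.5625/29.25 = 0.053
2: (46 − 42.9)²/42.9 = 9.61/42.9 = 0.224
3: (39 − 42.9)²/42.9 = 15.21/42.9 = 0.355
4+: (72 − 70.2)²/70.2 = 3.24/70.2 = 0.046
Sum = 0.68

0.68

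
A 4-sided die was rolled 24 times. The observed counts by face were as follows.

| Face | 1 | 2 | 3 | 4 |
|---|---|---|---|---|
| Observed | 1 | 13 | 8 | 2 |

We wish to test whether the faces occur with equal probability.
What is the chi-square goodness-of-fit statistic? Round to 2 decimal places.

15.67

Expected count for each of the 4 categories: 24/4 = 6.
cat         O        E   (O−E)²/E
1           1        6      4.167
2          13        6      8.167
3           8        6      0.667
4           2        6      2.667
Sum = 15.67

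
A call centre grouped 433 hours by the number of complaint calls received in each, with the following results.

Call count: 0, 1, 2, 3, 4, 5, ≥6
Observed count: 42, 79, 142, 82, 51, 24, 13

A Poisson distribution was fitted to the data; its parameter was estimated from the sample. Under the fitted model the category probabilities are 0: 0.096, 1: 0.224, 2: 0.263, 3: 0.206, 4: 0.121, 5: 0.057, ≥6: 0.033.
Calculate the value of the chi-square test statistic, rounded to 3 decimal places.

Expected counts E_i = n·p_i: 433×0.096 = 41.568, 433×0.224 = 96.992, 433×0.263 = 113.879, 433×0.206 = 89.198, 433×0.121 = 52.393, 433×0.057 = 24.681, 433×0.033 = 14.289.
χ² = (42−41.568)²/41.568 + (79−96.992)²/96.992 + (142−113.879)²/113.879 + (82−89.198)²/89.198 + (51−52.393)²/52.393 + (24−24.681)²/24.681 + (13−14.289)²/14.289
   = 0.0045 + 3.3375 + 6.9441 + 0.5809 + 0.0370 + 0.0188 + 0.1163
Sum = 11.039

11.039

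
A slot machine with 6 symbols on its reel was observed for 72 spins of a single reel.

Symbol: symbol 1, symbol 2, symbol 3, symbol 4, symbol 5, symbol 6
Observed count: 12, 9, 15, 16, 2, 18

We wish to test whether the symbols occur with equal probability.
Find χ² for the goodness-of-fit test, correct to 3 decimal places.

14.167

Under H₀ each category has probability 1/6, so each expected count is 72/6 = 12.
χ² = (12−12)²/12 + (9−12)²/12 + (15−12)²/12 + (16−12)²/12 + (2−12)²/12 + (18−12)²/12
   = 0.0000 + 0.7500 + 0.7500 + 1.3333 + 8.3333 + 3.0000
Sum = 14.167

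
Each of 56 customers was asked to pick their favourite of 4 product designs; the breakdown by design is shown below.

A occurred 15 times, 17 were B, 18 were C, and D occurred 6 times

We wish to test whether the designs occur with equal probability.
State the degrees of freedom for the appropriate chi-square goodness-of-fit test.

3

There are k = 4 categories and no parameters were estimated from the data, so df = 4 − 1 = 3.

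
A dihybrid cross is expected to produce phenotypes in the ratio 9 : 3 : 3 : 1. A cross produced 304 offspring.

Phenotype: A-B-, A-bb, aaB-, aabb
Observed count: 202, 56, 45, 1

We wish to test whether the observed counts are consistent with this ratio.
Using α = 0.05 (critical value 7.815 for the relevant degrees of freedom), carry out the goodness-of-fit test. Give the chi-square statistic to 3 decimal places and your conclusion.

25.216; reject

Ratio total = 16. Expected counts: 304×9/16 = 171, 304×3/16 = 57, 304×3/16 = 57, 304×1/16 = 19.
χ² = (202−171)²/171 + (56−57)²/57 + (45−57)²/57 + (1−19)²/19
   = 5.6199 + 0.0175 + 2.5263 + 17.0526
Sum = 25.216
df = 3. Since 25.216 > 7.815, we reject H₀.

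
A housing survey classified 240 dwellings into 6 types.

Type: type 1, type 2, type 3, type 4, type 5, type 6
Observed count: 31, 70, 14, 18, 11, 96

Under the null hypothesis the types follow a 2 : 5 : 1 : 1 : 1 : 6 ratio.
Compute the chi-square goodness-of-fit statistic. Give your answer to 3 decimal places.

2.500

Ratio total = 16. Expected counts: 240×2/16 = 30, 240×5/16 = 75, 240×1/16 = 15, 240×1/16 = 15, 240×1/16 = 15, 240×6/16 = 90.
type 1: (31 − 30)²/30 = 1/30 = 0.0333
type 2: (70 − 75)²/75 = 25/75 = 0.3333
type 3: (14 − 15)²/15 = 1/15 = 0.0667
type 4: (18 − 15)²/15 = 9/15 = 0.6000
type 5: (11 − 15)²/15 = 16/15 = 1.0667
type 6: (96 − 90)²/90 = 36/90 = 0.4000
Sum = 2.500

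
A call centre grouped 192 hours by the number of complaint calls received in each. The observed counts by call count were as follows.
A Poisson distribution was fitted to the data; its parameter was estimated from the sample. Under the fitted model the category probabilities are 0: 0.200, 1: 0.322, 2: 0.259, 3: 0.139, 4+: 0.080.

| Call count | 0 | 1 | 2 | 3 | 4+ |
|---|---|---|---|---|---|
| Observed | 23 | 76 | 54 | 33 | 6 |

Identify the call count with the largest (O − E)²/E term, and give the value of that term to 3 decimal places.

Expected counts E_i = n·p_i: 192×0.200 = 38.4, 192×0.322 = 61.824, 192×0.259 = 49.728, 192×0.139 = 26.688, 192×0.080 = 15.36.
cat         O        E   (O−E)²/E
0          23     38.4     6.1760
1          76   61.824     3.2505
2          54   49.728     0.3670
3          33   26.688     1.4929
4+          6    15.36     5.7038
The largest term is for 0: 6.176.

0, 6.176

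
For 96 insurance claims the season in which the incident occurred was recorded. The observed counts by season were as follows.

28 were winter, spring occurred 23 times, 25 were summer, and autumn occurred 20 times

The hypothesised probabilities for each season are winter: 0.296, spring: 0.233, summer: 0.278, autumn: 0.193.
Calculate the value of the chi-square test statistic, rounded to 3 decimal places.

Expected counts E_i = n·p_i: 96×0.296 = 28.416, 96×0.233 = 22.368, 96×0.278 = 26.688, 96×0.193 = 18.528.
winter: (28 − 28.416)²/28.416 = 0.173056/28.416 = 0.0061
spring: (23 − 22.368)²/22.368 = 0.399424/22.368 = 0.0179
summer: (25 − 26.688)²/26.688 = 2.849344/26.688 = 0.1068
autumn: (20 − 18.528)²/18.528 = 2.166784/18.528 = 0.1169
Sum = 0.248

0.248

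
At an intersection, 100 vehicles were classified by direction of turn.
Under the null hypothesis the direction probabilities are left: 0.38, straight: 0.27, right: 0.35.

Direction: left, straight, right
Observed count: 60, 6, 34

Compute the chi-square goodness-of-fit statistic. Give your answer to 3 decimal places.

Expected counts E_i = n·p_i: 100×0.38 = 38, 100×0.27 = 27, 100×0.35 = 35.
left: (60 − 38)²/38 = 484/38 = 12.7368
straight: (6 − 27)²/27 = 441/27 = 16.3333
right: (34 − 35)²/35 = 1/35 = 0.0286
Sum = 29.099

29.099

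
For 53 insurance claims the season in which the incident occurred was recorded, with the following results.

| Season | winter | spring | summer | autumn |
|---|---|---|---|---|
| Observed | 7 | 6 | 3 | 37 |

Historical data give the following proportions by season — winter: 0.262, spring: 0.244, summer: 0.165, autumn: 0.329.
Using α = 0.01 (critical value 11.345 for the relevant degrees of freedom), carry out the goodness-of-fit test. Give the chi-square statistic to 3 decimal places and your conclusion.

32.853; reject

Expected counts E_i = n·p_i: 53×0.262 = 13.886, 53×0.244 = 12.932, 53×0.165 = 8.745, 53×0.329 = 17.437.
χ² = (7−13.886)²/13.886 + (6−12.932)²/12.932 + (3−8.745)²/8.745 + (37−17.437)²/17.437
   = 3.4147 + 3.7158 + 3.7742 + 21.9482
Sum = 32.853
df = 3. Since 32.853 > 11.345, we reject H₀.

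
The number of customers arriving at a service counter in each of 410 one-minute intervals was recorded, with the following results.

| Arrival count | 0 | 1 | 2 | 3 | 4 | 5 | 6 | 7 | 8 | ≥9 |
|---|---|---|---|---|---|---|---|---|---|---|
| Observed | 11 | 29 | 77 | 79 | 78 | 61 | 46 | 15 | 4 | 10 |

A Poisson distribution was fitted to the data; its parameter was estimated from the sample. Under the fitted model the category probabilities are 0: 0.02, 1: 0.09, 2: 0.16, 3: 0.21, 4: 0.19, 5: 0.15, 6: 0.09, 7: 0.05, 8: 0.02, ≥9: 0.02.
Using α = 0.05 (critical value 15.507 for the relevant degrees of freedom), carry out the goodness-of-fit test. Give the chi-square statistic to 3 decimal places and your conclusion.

Expected counts E_i = n·p_i: 410×0.02 = 8.2, 410×0.09 = 36.9, 410×0.16 = 65.6, 410×0.21 = 86.1, 410×0.19 = 77.9, 410×0.15 = 61.5, 410×0.09 = 36.9, 410×0.05 = 20.5, 410×0.02 = 8.2, 410×0.02 = 8.2.
χ² = (11−8.2)²/8.2 + (29−36.9)²/36.9 + (77−65.6)²/65.6 + (79−86.1)²/86.1 + (78−77.9)²/77.9 + (61−61.5)²/61.5 + (46−36.9)²/36.9 + (15−20.5)²/20.5 + (4−8.2)²/8.2 + (10−8.2)²/8.2
   = 0.9561 + 1.6913 + 1.9811 + 0.5855 + 0.0001 + 0.0041 + 2.2442 + 1.4756 + 2.1512 + 0.3951
Sum = 11.484
df = 8. Since 11.484 < 15.507, we do not reject H₀.

11.484; do not reject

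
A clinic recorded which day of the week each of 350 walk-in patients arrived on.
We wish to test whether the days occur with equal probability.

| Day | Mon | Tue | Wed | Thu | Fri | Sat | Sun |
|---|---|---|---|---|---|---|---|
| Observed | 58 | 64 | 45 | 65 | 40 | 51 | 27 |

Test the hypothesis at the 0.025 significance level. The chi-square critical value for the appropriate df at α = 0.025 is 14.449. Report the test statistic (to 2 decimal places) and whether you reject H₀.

Expected count for each of the 7 categories: 350/7 = 50.
χ² = (58−50)²/50 + (64−50)²/50 + (45−50)²/50 + (65−50)²/50 + (40−50)²/50 + (51−50)²/50 + (27−50)²/50
   = 1.280 + 3.920 + 0.500 + 4.500 + 2.000 + 0.020 + 10.580
Sum = 22.80
df = 6. Since 22.80 > 14.449, we reject H₀.

22.80; reject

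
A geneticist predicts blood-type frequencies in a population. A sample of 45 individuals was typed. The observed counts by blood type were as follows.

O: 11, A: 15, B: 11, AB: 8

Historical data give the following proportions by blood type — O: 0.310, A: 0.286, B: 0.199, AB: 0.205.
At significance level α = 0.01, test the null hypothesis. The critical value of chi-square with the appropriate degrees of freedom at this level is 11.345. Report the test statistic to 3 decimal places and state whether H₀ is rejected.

Expected counts E_i = n·p_i: 45×0.310 = 13.95, 45×0.286 = 12.87, 45×0.199 = 8.955, 45×0.205 = 9.225.
O: (11 − 13.95)²/13.95 = 8.7025/13.95 = 0.6238
A: (15 − 12.87)²/12.87 = 4.5369/12.87 = 0.3525
B: (11 − 8.955)²/8.955 = 4.182025/8.955 = 0.4670
AB: (8 − 9.225)²/9.225 = 1.500625/9.225 = 0.1627
Sum = 1.606
df = 3. Since 1.606 < 11.345, we do not reject H₀.

1.606; do not reject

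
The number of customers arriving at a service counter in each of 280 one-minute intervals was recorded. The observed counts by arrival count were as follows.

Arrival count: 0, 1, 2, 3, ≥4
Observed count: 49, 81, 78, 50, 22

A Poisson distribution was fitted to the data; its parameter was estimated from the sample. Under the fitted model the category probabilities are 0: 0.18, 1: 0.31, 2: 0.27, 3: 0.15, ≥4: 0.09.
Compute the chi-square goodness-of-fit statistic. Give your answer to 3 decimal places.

2.433

Expected counts E_i = n·p_i: 280×0.18 = 50.4, 280×0.31 = 86.8, 280×0.27 = 75.6, 280×0.15 = 42, 280×0.09 = 25.2.
χ² = (49−50.4)²/50.4 + (81−86.8)²/86.8 + (78−75.6)²/75.6 + (50−42)²/42 + (22−25.2)²/25.2
   = 0.0389 + 0.3876 + 0.0762 + 1.5238 + 0.4063
Sum = 2.433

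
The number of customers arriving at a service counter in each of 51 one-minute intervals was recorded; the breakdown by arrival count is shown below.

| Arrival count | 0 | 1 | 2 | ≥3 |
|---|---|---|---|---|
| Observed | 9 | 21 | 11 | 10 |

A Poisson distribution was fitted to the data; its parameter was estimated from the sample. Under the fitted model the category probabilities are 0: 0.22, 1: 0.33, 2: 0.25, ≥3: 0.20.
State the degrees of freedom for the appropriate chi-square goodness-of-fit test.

There are k = 4 categories and 1 parameter estimated from the data, so df = 4 − 1 − 1 = 2.

2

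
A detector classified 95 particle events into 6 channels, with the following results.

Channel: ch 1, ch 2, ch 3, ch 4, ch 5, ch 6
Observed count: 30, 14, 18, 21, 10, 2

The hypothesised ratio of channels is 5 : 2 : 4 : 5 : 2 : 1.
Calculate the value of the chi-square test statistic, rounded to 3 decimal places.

5.240

Ratio total = 19. Expected counts: 95×5/19 = 25, 95×2/19 = 10, 95×4/19 = 20, 95×5/19 = 25, 95×2/19 = 10, 95×1/19 = 5.
cat         O        E   (O−E)²/E
ch 1       30       25     1.0000
ch 2       14       10     1.6000
ch 3       18       20     0.2000
ch 4       21       25     0.6400
ch 5       10       10     0.0000
ch 6        2        5     1.8000
Sum = 5.240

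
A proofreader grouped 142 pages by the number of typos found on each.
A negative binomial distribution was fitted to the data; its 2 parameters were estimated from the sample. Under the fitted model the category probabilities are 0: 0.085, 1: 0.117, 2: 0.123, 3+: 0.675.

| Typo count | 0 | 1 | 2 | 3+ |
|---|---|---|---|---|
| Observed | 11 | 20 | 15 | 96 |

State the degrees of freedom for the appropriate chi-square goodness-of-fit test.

1

There are k = 4 categories and 2 parameters estimated from the data, so df = 4 − 1 − 2 = 1.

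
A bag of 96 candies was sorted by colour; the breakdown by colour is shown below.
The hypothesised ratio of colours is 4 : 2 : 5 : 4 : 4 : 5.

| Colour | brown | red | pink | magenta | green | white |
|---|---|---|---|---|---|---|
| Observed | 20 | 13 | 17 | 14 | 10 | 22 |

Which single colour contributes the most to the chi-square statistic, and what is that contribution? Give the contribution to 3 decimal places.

Ratio total = 24. Expected counts: 96×4/24 = 16, 96×2/24 = 8, 96×5/24 = 20, 96×4/24 = 16, 96×4/24 = 16, 96×5/24 = 20.
brown: (20 − 16)²/16 = 16/16 = 1.0000
red: (13 − 8)²/8 = 25/8 = 3.1250
pink: (17 − 20)²/20 = 9/20 = 0.4500
magenta: (14 − 16)²/16 = 4/16 = 0.2500
green: (10 − 16)²/16 = 36/16 = 2.2500
white: (22 − 20)²/20 = 4/20 = 0.2000
The largest term is for red: 3.125.

red, 3.125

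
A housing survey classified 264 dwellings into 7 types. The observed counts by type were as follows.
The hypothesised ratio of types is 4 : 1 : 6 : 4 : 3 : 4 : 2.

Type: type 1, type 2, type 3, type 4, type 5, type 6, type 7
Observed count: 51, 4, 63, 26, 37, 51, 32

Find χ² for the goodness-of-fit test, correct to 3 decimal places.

Ratio total = 24. Expected counts: 264×4/24 = 44, 264×1/24 = 11, 264×6/24 = 66, 264×4/24 = 44, 264×3/24 = 33, 264×4/24 = 44, 264×2/24 = 22.
cat         O        E   (O−E)²/E
type 1     51       44     1.1136
type 2      4       11     4.4545
type 3     63       66     0.1364
type 4     26       44     7.3636
type 5     37       33     0.4848
type 6     51       44     1.1136
type 7     32       22     4.5455
Sum = 19.212

19.212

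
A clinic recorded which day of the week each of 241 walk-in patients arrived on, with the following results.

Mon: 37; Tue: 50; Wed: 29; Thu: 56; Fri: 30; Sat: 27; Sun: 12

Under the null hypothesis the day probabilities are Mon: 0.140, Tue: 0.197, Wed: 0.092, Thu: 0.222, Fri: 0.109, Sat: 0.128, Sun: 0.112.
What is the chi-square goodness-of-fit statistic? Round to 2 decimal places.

12.01

Expected counts E_i = n·p_i: 241×0.140 = 33.74, 241×0.197 = 47.477, 241×0.092 = 22.172, 241×0.222 = 53.502, 241×0.109 = 26.269, 241×0.128 = 30.848, 241×0.112 = 26.992.
Mon: (37 − 33.74)²/33.74 = 10.6276/33.74 = 0.315
Tue: (50 − 47.477)²/47.477 = 6.365529/47.477 = 0.134
Wed: (29 − 22.172)²/22.172 = 46.621584/22.172 = 2.103
Thu: (56 − 53.502)²/53.502 = 6.240004/53.502 = 0.117
Fri: (30 − 26.269)²/26.269 = 13.920361/26.269 = 0.530
Sat: (27 − 30.848)²/30.848 = 14.807104/30.848 = 0.480
Sun: (12 − 26.992)²/26.992 = 224.760064/26.992 = 8.327
Sum = 12.01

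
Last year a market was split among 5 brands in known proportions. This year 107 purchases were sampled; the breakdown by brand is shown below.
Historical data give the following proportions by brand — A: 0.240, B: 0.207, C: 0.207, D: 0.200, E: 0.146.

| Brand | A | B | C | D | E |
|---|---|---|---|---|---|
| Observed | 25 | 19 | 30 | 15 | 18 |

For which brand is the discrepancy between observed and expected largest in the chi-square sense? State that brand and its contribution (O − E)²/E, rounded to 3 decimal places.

Expected counts E_i = n·p_i: 107×0.240 = 25.68, 107×0.207 = 22.149, 107×0.207 = 22.149, 107×0.200 = 21.4, 107×0.146 = 15.622.
A: (25 − 25.68)²/25.68 = 0.4624/25.68 = 0.0180
B: (19 − 22.149)²/22.149 = 9.916201/22.149 = 0.4477
C: (30 − 22.149)²/22.149 = 61.638201/22.149 = 2.7829
D: (15 − 21.4)²/21.4 = 40.96/21.4 = 1.9140
E: (18 − 15.622)²/15.622 = 5.654884/15.622 = 0.3620
The largest term is for C: 2.783.

C, 2.783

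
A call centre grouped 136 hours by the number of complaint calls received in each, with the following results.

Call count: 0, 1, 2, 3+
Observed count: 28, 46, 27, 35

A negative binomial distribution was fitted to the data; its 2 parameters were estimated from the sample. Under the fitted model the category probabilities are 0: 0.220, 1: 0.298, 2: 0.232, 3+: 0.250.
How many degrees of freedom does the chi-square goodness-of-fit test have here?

1

There are k = 4 categories and 2 parameters estimated from the data, so df = 4 − 1 − 2 = 1.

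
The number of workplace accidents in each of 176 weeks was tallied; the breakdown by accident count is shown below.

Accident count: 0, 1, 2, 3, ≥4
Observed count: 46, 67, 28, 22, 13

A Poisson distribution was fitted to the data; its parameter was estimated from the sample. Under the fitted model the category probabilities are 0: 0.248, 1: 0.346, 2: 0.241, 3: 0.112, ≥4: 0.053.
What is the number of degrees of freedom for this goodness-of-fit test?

There are k = 5 categories and 1 parameter estimated from the data, so df = 5 − 1 − 1 = 3.

3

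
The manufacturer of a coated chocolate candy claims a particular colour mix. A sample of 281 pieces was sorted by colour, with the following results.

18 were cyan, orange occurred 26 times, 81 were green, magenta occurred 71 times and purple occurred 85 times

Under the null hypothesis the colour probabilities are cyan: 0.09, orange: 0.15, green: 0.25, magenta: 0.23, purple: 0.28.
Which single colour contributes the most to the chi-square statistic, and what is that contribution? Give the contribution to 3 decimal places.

orange, 6.188

Expected counts E_i = n·p_i: 281×0.09 = 25.29, 281×0.15 = 42.15, 281×0.25 = 70.25, 281×0.23 = 64.63, 281×0.28 = 78.68.
cyan: (18 − 25.29)²/25.29 = 53.1441/25.29 = 2.1014
orange: (26 − 42.15)²/42.15 = 260.8225/42.15 = 6.1880
green: (81 − 70.25)²/70.25 = 115.5625/70.25 = 1.6450
magenta: (71 − 64.63)²/64.63 = 40.5769/64.63 = 0.6278
purple: (85 − 78.68)²/78.68 = 39.9424/78.68 = 0.5077
The largest term is for orange: 6.188.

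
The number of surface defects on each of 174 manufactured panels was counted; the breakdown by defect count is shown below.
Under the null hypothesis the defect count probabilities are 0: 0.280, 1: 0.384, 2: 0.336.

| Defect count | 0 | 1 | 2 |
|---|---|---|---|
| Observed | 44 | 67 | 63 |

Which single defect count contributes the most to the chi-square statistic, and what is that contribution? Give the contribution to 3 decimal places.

0, 0.457

Expected counts E_i = n·p_i: 174×0.280 = 48.72, 174×0.384 = 66.816, 174×0.336 = 58.464.
0: (44 − 48.72)²/48.72 = 22.2784/48.72 = 0.4573
1: (67 − 66.816)²/66.816 = 0.033856/66.816 = 0.0005
2: (63 − 58.464)²/58.464 = 20.575296/58.464 = 0.3519
The largest term is for 0: 0.457.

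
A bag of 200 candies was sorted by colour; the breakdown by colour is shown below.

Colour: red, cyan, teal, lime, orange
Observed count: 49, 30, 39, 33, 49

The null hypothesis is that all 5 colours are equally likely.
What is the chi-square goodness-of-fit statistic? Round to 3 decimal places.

7.800

Under H₀ each category has probability 1/5, so each expected count is 200/5 = 40.
cat         O        E   (O−E)²/E
red        49       40     2.0250
cyan       30       40     2.5000
teal       39       40     0.0250
lime       33       40     1.2250
orange     49       40     2.0250
Sum = 7.800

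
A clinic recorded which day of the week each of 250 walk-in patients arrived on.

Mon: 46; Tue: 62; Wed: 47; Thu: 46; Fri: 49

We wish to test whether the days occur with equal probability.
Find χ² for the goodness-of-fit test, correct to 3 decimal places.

3.720

Expected count for each of the 5 categories: 250/5 = 50.
Mon: (46 − 50)²/50 = 16/50 = 0.3200
Tue: (62 − 50)²/50 = 144/50 = 2.8800
Wed: (47 − 50)²/50 = 9/50 = 0.1800
Thu: (46 − 50)²/50 = 16/50 = 0.3200
Fri: (49 − 50)²/50 = 1/50 = 0.0200
Sum = 3.720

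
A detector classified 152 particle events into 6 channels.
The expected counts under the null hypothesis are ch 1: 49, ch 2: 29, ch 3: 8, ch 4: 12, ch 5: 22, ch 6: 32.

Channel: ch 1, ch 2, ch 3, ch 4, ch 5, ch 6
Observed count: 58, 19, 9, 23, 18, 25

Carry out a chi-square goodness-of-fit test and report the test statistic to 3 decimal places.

17.568

cat         O        E   (O−E)²/E
ch 1       58       49     1.6531
ch 2       19       29     3.4483
ch 3        9        8     0.1250
ch 4       23       12    10.0833
ch 5       18       22     0.7273
ch 6       25       32     1.5313
Sum = 17.568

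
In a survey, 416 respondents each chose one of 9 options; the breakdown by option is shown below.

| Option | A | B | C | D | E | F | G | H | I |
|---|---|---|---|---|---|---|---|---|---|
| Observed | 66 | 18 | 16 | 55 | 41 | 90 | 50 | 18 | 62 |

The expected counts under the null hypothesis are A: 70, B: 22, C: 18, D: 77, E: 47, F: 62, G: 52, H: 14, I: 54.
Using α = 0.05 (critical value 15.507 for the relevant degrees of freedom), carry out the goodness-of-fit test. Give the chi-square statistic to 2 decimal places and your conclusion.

23.28; reject

χ² = (66−70)²/70 + (18−22)²/22 + (16−18)²/18 + (55−77)²/77 + (41−47)²/47 + (90−62)²/62 + (50−52)²/52 + (18−14)²/14 + (62−54)²/54
   = 0.229 + 0.727 + 0.222 + 6.286 + 0.766 + 12.645 + 0.077 + 1.143 + 1.185
Sum = 23.28
df = 8. Since 23.28 > 15.507, we reject H₀.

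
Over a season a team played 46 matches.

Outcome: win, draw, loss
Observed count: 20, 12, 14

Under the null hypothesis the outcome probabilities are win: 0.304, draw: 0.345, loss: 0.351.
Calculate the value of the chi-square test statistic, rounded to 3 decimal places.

3.817

Expected counts E_i = n·p_i: 46×0.304 = 13.984, 46×0.345 = 15.87, 46×0.351 = 16.146.
win: (20 − 13.984)²/13.984 = 36.192256/13.984 = 2.5881
draw: (12 − 15.87)²/15.87 = 14.9769/15.87 = 0.9437
loss: (14 − 16.146)²/16.146 = 4.605316/16.146 = 0.2852
Sum = 3.817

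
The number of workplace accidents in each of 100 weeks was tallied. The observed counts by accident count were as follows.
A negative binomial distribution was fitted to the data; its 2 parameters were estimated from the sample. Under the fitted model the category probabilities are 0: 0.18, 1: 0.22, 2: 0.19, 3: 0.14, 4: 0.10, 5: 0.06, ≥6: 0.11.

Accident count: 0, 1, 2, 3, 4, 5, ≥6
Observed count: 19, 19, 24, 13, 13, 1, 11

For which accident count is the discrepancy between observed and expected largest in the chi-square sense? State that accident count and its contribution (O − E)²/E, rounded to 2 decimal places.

5, 4.17

Expected counts E_i = n·p_i: 100×0.18 = 18, 100×0.22 = 22, 100×0.19 = 19, 100×0.14 = 14, 100×0.10 = 10, 100×0.06 = 6, 100×0.11 = 11.
χ² = (19−18)²/18 + (19−22)²/22 + (24−19)²/19 + (13−14)²/14 + (13−10)²/10 + (1−6)²/6 + (11−11)²/11
   = 0.056 + 0.409 + 1.316 + 0.071 + 0.900 + 4.167 + 0.000
The largest term is for 5: 4.17.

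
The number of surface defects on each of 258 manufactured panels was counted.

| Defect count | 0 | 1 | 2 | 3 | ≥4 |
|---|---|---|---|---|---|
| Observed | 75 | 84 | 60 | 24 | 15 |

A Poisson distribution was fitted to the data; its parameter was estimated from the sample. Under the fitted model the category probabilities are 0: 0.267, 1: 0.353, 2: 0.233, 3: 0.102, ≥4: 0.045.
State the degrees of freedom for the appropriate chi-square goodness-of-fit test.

3

There are k = 5 categories and 1 parameter estimated from the data, so df = 5 − 1 − 1 = 3.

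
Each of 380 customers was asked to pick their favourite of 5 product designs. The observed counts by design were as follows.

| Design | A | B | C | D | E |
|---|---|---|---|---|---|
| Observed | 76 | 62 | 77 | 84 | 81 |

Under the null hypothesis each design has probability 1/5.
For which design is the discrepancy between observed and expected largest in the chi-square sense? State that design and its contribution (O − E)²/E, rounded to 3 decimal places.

B, 2.579

Under H₀ each category has probability 1/5, so each expected count is 380/5 = 76.
A: (76 − 76)²/76 = 0/76 = 0.0000
B: (62 − 76)²/76 = 196/76 = 2.5789
C: (77 − 76)²/76 = 1/76 = 0.0132
D: (84 − 76)²/76 = 64/76 = 0.8421
E: (81 − 76)²/76 = 25/76 = 0.3289
The largest term is for B: 2.579.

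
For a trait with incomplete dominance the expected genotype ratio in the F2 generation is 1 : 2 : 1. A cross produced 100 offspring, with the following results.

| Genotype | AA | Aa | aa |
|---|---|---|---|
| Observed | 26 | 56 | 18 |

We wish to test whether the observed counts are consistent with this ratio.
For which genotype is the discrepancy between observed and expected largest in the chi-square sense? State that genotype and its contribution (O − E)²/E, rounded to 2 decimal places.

Ratio total = 4. Expected counts: 100×1/4 = 25, 100×2/4 = 50, 100×1/4 = 25.
cat         O        E   (O−E)²/E
AA         26       25      0.040
Aa         56       50      0.720
aa         18       25      1.960
The largest term is for aa: 1.96.

aa, 1.96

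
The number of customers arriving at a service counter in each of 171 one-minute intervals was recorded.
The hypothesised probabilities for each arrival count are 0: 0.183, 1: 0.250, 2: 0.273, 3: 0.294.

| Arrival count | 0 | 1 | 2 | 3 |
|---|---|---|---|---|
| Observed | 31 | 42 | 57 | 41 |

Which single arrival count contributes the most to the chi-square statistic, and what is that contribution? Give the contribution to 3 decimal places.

Expected counts E_i = n·p_i: 171×0.183 = 31.293, 171×0.250 = 42.75, 171×0.273 = 46.683, 171×0.294 = 50.274.
0: (31 − 31.293)²/31.293 = 0.085849/31.293 = 0.0027
1: (42 − 42.75)²/42.75 = 0.5625/42.75 = 0.0132
2: (57 − 46.683)²/46.683 = 106.440489/46.683 = 2.2801
3: (41 − 50.274)²/50.274 = 86.007076/50.274 = 1.7108
The largest term is for 2: 2.280.

2, 2.280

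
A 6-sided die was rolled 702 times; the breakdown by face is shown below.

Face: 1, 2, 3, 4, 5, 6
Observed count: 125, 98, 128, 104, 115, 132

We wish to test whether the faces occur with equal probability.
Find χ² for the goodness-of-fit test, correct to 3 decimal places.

Under H₀ each category has probability 1/6, so each expected count is 702/6 = 117.
cat         O        E   (O−E)²/E
1         125      117     0.5470
2          98      117     3.0855
3         128      117     1.0342
4         104      117     1.4444
5         115      117     0.0342
6         132      117     1.9231
Sum = 8.068

8.068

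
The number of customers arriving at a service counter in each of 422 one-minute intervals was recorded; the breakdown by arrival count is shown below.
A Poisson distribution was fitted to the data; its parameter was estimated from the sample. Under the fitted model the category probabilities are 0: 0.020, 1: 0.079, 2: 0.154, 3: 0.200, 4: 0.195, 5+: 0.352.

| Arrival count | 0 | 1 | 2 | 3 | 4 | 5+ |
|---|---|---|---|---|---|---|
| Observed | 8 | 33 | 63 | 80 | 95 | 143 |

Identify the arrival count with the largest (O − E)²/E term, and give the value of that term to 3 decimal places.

4, 1.963

Expected counts E_i = n·p_i: 422×0.020 = 8.44, 422×0.079 = 33.338, 422×0.154 = 64.988, 422×0.200 = 84.4, 422×0.195 = 82.29, 422×0.352 = 148.544.
0: (8 − 8.44)²/8.44 = 0.1936/8.44 = 0.0229
1: (33 − 33.338)²/33.338 = 0.114244/33.338 = 0.0034
2: (63 − 64.988)²/64.988 = 3.952144/64.988 = 0.0608
3: (80 − 84.4)²/84.4 = 19.36/84.4 = 0.2294
4: (95 − 82.29)²/82.29 = 161.5441/82.29 = 1.9631
5+: (143 − 148.544)²/148.544 = 30.735936/148.544 = 0.2069
The largest term is for 4: 1.963.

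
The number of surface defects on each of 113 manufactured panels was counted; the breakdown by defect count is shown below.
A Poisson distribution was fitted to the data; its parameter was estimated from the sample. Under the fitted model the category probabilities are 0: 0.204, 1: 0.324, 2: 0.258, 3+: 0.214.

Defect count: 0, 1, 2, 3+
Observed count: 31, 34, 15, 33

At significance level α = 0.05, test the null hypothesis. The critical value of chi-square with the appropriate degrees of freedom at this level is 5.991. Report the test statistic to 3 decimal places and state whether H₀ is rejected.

Expected counts E_i = n·p_i: 113×0.204 = 23.052, 113×0.324 = 36.612, 113×0.258 = 29.154, 113×0.214 = 24.182.
0: (31 − 23.052)²/23.052 = 63.170704/23.052 = 2.7404
1: (34 − 36.612)²/36.612 = 6.822544/36.612 = 0.1863
2: (15 − 29.154)²/29.154 = 200.335716/29.154 = 6.8716
3+: (33 − 24.182)²/24.182 = 77.757124/24.182 = 3.2155
Sum = 13.014
df = 2. Since 13.014 > 5.991, we reject H₀.

13.014; reject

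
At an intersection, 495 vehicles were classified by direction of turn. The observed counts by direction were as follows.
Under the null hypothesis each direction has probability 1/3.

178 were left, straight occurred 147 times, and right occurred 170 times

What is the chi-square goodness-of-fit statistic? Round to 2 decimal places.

Under H₀ each category has probability 1/3, so each expected count is 495/3 = 165.
cat           O        E   (O−E)²/E
left        178      165      1.024
straight    147      165      1.964
right       170      165      0.152
Sum = 3.14

3.14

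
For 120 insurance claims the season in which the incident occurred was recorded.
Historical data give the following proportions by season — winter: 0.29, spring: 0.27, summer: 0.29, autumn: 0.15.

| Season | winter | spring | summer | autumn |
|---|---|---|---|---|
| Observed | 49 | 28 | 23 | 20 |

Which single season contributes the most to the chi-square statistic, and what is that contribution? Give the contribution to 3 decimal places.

winter, 5.794

Expected counts E_i = n·p_i: 120×0.29 = 34.8, 120×0.27 = 32.4, 120×0.29 = 34.8, 120×0.15 = 18.
winter: (49 − 34.8)²/34.8 = 201.64/34.8 = 5.7943
spring: (28 − 32.4)²/32.4 = 19.36/32.4 = 0.5975
summer: (23 − 34.8)²/34.8 = 139.24/34.8 = 4.0011
autumn: (20 − 18)²/18 = 4/18 = 0.2222
The largest term is for winter: 5.794.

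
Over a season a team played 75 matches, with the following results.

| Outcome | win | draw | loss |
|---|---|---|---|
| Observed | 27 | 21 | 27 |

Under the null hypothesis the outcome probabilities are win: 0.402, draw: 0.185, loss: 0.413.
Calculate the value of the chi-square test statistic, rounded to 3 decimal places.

Expected counts E_i = n·p_i: 75×0.402 = 30.15, 75×0.185 = 13.875, 75×0.413 = 30.975.
win: (27 − 30.15)²/30.15 = 9.9225/30.15 = 0.3291
draw: (21 − 13.875)²/13.875 = 50.765625/13.875 = 3.6588
loss: (27 − 30.975)²/30.975 = 15.800625/30.975 = 0.5101
Sum = 4.498

4.498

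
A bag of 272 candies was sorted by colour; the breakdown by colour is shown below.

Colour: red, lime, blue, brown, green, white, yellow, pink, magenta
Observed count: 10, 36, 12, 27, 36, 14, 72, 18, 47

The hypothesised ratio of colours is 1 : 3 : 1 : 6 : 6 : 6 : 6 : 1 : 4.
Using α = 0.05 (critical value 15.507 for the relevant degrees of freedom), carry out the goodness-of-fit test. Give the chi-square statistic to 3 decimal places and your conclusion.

76.302; reject

Ratio total = 34. Expected counts: 272×1/34 = 8, 272×3/34 = 24, 272×1/34 = 8, 272×6/34 = 48, 272×6/34 = 48, 272×6/34 = 48, 272×6/34 = 48, 272×1/34 = 8, 272×4/34 = 32.
χ² = (10−8)²/8 + (36−24)²/24 + (12−8)²/8 + (27−48)²/48 + (36−48)²/48 + (14−48)²/48 + (72−48)²/48 + (18−8)²/8 + (47−32)²/32
   = 0.5000 + 6.0000 + 2.0000 + 9.1875 + 3.0000 + 24.0833 + 12.0000 + 12.5000 + 7.0313
Sum = 76.302
df = 8. Since 76.302 > 15.507, we reject H₀.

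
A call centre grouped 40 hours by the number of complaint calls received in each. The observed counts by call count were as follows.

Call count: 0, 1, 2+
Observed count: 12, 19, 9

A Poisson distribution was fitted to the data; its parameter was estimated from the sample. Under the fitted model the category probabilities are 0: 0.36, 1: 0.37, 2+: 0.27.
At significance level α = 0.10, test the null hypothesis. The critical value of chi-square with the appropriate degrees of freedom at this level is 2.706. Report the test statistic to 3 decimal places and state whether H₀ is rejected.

Expected counts E_i = n·p_i: 40×0.36 = 14.4, 40×0.37 = 14.8, 40×0.27 = 10.8.
cat         O        E   (O−E)²/E
0          12     14.4     0.4000
1          19     14.8     1.1919
2+          9     10.8     0.3000
Sum = 1.892
df = 1. Since 1.892 < 2.706, we do not reject H₀.

1.892; do not reject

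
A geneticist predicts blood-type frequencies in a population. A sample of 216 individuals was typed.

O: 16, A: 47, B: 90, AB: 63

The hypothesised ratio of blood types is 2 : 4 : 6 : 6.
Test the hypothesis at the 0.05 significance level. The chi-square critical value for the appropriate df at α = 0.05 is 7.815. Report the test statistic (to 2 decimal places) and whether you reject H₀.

8.31; reject

Ratio total = 18. Expected counts: 216×2/18 = 24, 216×4/18 = 48, 216×6/18 = 72, 216×6/18 = 72.
cat         O        E   (O−E)²/E
O          16       24      2.667
A          47       48      0.021
B          90       72      4.500
AB         63       72      1.125
Sum = 8.31
df = 3. Since 8.31 > 7.815, we reject H₀.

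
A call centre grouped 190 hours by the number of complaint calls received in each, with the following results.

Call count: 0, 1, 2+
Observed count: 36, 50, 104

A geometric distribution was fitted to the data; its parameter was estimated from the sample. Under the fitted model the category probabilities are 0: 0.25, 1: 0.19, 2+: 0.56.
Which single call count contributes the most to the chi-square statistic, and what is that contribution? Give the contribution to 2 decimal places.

Expected counts E_i = n·p_i: 190×0.25 = 47.5, 190×0.19 = 36.1, 190×0.56 = 106.4.
cat         O        E   (O−E)²/E
0          36     47.5      2.784
1          50     36.1      5.352
2+        104    106.4      0.054
The largest term is for 1: 5.35.

1, 5.35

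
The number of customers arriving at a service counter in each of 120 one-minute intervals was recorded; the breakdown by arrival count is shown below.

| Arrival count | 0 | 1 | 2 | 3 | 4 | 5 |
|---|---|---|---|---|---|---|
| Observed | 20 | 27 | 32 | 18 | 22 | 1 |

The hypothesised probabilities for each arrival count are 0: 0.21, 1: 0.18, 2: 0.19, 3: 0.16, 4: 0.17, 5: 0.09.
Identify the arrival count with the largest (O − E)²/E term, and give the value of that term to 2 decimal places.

5, 8.89

Expected counts E_i = n·p_i: 120×0.21 = 25.2, 120×0.18 = 21.6, 120×0.19 = 22.8, 120×0.16 = 19.2, 120×0.17 = 20.4, 120×0.09 = 10.8.
χ² = (20−25.2)²/25.2 + (27−21.6)²/21.6 + (32−22.8)²/22.8 + (18−19.2)²/19.2 + (22−20.4)²/20.4 + (1−10.8)²/10.8
   = 1.073 + 1.350 + 3.712 + 0.075 + 0.125 + 8.893
The largest term is for 5: 8.89.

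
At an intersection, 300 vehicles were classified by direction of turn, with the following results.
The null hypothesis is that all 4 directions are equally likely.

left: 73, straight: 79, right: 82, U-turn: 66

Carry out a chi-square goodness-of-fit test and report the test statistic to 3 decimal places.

2.000

Expected count for each of the 4 categories: 300/4 = 75.
χ² = (73−75)²/75 + (79−75)²/75 + (82−75)²/75 + (66−75)²/75
   = 0.0533 + 0.2133 + 0.6533 + 1.0800
Sum = 2.000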